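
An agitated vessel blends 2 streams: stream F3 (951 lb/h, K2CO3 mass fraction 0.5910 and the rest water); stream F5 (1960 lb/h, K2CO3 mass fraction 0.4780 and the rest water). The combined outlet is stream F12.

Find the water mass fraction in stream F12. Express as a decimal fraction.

0.4851

Total flow out = 951 + 1960 = 2911 lb/h.
water in = 951×0.409 + 1960×0.522 = 1412.1 lb/h.
water mass fraction in F12 = 1412.1/2911 = 0.4851.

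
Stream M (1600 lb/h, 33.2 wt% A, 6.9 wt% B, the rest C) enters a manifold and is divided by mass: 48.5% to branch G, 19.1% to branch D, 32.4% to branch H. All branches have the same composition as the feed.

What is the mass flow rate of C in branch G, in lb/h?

464.8 lb/h

Branch G total = 0.485×1600 = 776 lb/h.
C in G = 0.599×776 = 464.82 lb/h.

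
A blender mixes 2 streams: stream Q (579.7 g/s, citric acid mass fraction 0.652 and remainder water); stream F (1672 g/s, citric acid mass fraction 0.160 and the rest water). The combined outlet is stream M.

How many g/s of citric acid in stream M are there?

citric acid out = citric acid in = 579.7×0.652 + 1672×0.160 = 645.48 g/s.

645.5 g/s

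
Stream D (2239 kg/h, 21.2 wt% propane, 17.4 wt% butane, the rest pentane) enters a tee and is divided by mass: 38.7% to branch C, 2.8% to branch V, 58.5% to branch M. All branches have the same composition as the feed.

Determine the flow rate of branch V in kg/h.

62.69 kg/h

Branch V flow = 0.028×2239 = 62.692 kg/h.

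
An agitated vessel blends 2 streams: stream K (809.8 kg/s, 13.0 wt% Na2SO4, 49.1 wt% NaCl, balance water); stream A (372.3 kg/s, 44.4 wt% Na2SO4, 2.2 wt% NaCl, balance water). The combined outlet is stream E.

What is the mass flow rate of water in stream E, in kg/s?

505.7 kg/s

water out = water in = 809.8×0.379 + 372.3×0.534 = 505.72 kg/s.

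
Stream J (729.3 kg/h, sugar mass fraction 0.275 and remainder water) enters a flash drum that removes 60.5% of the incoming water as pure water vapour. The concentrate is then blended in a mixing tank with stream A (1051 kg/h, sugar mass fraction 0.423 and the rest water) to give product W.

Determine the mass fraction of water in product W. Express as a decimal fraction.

0.558

Vapour removed = 0.605×0.725×729.3 = 319.89 kg/h; concentrate = 409.41 kg/h.
water reaching the mixer = 208.85 (from concentrate) + 1051×0.577 = 815.28 kg/h.
Product flow = 409.41 + 1051 = 1460.4 kg/h; water fraction = 0.558.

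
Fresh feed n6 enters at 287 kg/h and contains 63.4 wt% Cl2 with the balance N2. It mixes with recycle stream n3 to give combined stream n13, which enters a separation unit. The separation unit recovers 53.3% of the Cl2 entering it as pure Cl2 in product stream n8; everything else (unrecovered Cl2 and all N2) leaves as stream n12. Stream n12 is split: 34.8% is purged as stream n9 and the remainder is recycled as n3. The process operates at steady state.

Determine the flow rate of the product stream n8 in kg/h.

Cl2 in n13: m_A = 287×0.634 + (1−0.348)·(1−0.533)·m_A, so m_A = 181.96/0.6955 = 261.62 kg/h.
Product n8 = 0.533×261.62 = 139.44 kg/h.

139.4 kg/h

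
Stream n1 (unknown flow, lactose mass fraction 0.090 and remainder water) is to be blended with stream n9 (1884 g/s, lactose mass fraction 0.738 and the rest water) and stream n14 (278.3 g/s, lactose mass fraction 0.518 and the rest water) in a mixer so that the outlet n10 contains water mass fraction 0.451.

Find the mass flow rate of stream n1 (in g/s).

Let n1 be the unknown flow. Total out = 2162.3 + n1.
water balance: 627.75 + 0.910·n1 = 0.451·(2162.3 + n1)
(0.910 − 0.451)·n1 = 0.451×2162.3 − 627.75 = 347.45
n1 = 347.45 / 0.459 = 756.97 g/s

757 g/s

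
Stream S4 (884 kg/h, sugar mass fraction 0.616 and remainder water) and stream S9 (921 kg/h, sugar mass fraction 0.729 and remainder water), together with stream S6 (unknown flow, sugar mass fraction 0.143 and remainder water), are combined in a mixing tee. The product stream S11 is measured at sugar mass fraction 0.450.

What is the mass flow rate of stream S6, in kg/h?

Let S6 be the unknown flow. Total out = 1805 + S6.
sugar balance: 1216 + 0.143·S6 = 0.450·(1805 + S6)
(0.143 − 0.450)·S6 = 0.450×1805 − 1216 = -403.7
S6 = -403.7 / -0.307 = 1315 kg/h

1315 kg/h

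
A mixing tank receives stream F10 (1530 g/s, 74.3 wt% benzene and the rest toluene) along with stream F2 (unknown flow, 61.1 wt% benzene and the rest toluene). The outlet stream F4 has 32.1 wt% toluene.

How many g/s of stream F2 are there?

Let F2 be the unknown flow. Total out = 1530 + F2.
toluene balance: 393.21 + 0.389·F2 = 0.321·(1530 + F2)
(0.389 − 0.321)·F2 = 0.321×1530 − 393.21 = 97.92
F2 = 97.92 / 0.068 = 1440 g/s

1440 g/s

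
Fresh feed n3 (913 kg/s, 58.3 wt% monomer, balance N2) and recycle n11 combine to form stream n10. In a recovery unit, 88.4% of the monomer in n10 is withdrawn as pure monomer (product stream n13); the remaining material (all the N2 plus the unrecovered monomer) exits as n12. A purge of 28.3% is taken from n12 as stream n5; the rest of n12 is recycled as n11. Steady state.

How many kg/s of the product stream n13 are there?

monomer in n10: m_A = 913×0.583 + (1−0.283)·(1−0.884)·m_A, so m_A = 532.28/0.9168 = 580.57 kg/s.
Product n13 = 0.884×580.57 = 513.22 kg/s.

513.2 kg/s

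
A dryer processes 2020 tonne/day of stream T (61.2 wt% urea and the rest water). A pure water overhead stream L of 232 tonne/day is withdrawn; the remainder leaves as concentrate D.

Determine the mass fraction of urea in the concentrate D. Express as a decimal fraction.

urea is not removed: 2020×0.612 = 1236.2 tonne/day of urea enters D.
Concentrate = 2020 − 232 = 1788 tonne/day.
Mass fraction = 1236.2/1788 = 0.691.

0.691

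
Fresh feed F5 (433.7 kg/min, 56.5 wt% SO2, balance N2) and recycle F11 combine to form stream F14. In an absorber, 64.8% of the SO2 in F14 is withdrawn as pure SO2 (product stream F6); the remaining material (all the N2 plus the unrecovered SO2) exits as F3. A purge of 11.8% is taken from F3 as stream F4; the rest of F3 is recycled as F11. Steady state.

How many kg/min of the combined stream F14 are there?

1954 kg/min

N2 enters only via F5 and leaves only via the purge: 433.7×0.435 = 0.118×(N2 in F3), and the absorber passes all N2, so N2 in F14 = N2 in F3 = 1598.8 kg/min.
SO2 in F14: m_A = 433.7×0.565 + (1−0.118)·(1−0.648)·m_A, so m_A = 245.04/0.6895 = 355.37 kg/min.
F14 = 355.37 + 1598.8 = 1954.2 kg/min.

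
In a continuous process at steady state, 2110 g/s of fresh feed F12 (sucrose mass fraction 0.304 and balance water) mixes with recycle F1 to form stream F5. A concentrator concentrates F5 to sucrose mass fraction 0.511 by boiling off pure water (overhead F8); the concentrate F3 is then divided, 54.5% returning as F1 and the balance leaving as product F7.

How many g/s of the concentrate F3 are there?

2759 g/s

Overall sucrose balance (none leaves overhead): sucrose in fresh feed = sucrose in product, i.e. 2110×0.304 = (1−0.545)·F3·0.511.
F3 = 641.44/(0.511×0.455) = 2758.8 g/s.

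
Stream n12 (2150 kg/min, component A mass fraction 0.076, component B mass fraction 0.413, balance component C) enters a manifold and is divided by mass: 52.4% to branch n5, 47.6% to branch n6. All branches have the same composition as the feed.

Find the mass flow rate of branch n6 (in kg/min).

1023 kg/min

Branch n6 flow = 0.476×2150 = 1023.4 kg/min.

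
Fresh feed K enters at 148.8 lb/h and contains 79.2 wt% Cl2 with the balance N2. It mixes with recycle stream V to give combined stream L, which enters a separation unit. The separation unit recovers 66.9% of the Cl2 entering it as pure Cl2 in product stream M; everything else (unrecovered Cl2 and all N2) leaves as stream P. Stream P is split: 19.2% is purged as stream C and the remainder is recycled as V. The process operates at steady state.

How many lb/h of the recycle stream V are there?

173.3 lb/h

N2 enters only via K and leaves only via the purge: 148.8×0.208 = 0.192×(N2 in P), and the separation unit passes all N2, so N2 in L = N2 in P = 161.2 lb/h.
Cl2 in L: m_A = 148.8×0.792 + (1−0.192)·(1−0.669)·m_A, so m_A = 117.85/0.7326 = 160.88 lb/h.
P = (1−0.669)×160.88 + 161.2 = 214.45 lb/h.
Recycle V = (1−0.192)×214.45 = 173.28 lb/h.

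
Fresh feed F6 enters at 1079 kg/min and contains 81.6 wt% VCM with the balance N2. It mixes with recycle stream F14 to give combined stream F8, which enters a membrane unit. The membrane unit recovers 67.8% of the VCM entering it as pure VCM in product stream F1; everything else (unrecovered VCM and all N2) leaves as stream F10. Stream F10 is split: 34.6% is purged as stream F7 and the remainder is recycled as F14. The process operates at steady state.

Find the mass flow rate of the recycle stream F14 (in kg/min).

610.1 kg/min

N2 enters only via F6 and leaves only via the purge: 1079×0.184 = 0.346×(N2 in F10), and the membrane unit passes all N2, so N2 in F8 = N2 in F10 = 573.8 kg/min.
VCM in F8: m_A = 1079×0.816 + (1−0.346)·(1−0.678)·m_A, so m_A = 880.46/0.7894 = 1115.3 kg/min.
F10 = (1−0.678)×1115.3 + 573.8 = 932.94 kg/min.
Recycle F14 = (1−0.346)×932.94 = 610.15 kg/min.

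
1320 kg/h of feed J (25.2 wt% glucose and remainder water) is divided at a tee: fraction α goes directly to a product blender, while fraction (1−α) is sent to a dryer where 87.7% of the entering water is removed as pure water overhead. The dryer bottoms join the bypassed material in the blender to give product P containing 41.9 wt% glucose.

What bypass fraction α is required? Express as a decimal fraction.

0.392

All 1320×0.252 = 332.64 kg/h of glucose reaches P, so P = 332.64/0.419 = 793.89 kg/h and vapour = 526.11 kg/h.
The evaporator receives (1−α)·1320 of feed at 0.748 water and removes 0.877 of that water:
0.877×0.748×(1−α)×1320 = 526.11
(1−α) = 526.11/865.91 = 0.6076;  α = 0.3924.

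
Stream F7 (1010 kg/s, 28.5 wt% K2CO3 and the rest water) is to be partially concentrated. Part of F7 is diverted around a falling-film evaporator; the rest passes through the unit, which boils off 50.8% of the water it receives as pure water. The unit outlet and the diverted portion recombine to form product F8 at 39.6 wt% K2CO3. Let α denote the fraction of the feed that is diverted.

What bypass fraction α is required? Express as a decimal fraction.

0.228

All 1010×0.285 = 287.85 kg/s of K2CO3 reaches F8, so F8 = 287.85/0.396 = 726.89 kg/s and vapour = 283.11 kg/s.
The evaporator receives (1−α)·1010 of feed at 0.715 water and removes 0.508 of that water:
0.508×0.715×(1−α)×1010 = 283.11
(1−α) = 283.11/366.85 = 0.7717;  α = 0.2283.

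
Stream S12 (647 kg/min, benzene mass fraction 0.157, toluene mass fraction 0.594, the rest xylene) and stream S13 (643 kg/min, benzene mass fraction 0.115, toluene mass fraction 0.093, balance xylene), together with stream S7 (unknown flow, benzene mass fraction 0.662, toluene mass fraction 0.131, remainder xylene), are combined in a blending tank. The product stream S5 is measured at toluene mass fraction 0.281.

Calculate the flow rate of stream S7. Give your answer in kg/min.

544.2 kg/min

Let S7 be the unknown flow. Total out = 1290 + S7.
toluene balance: 444.12 + 0.131·S7 = 0.281·(1290 + S7)
(0.131 − 0.281)·S7 = 0.281×1290 − 444.12 = -81.627
S7 = -81.627 / -0.150 = 544.18 kg/min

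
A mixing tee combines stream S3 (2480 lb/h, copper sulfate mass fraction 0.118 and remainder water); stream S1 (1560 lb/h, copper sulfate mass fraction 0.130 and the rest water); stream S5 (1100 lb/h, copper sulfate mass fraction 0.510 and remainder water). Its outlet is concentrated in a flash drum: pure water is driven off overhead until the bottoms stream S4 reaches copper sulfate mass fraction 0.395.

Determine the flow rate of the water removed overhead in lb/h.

2465 lb/h

copper sulfate entering = 2480×0.118 + 1560×0.130 + 1100×0.510 = 1056.4 lb/h.
All copper sulfate reports to S4, so S4 = 1056.4/0.395 = 2674.5 lb/h.
Total feed = 5140 lb/h; overhead = 5140 − 2674.5 = 2465.5 lb/h.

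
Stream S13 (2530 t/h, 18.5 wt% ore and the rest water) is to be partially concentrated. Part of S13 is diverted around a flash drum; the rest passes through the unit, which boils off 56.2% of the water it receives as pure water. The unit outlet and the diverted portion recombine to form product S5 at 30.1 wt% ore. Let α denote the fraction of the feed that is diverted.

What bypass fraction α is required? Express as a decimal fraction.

All 2530×0.185 = 468.05 t/h of ore reaches S5, so S5 = 468.05/0.301 = 1555 t/h and vapour = 975.02 t/h.
The evaporator receives (1−α)·2530 of feed at 0.815 water and removes 0.562 of that water:
0.562×0.815×(1−α)×2530 = 975.02
(1−α) = 975.02/1158.8 = 0.8414;  α = 0.1586.

0.159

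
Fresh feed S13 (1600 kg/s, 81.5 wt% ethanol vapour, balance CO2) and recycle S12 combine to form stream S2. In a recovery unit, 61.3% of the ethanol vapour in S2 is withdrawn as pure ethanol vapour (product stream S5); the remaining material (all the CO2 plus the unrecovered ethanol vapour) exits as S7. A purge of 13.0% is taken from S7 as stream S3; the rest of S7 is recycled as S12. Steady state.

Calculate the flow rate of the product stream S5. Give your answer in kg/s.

1205 kg/s

ethanol vapour in S2: m_A = 1600×0.815 + (1−0.130)·(1−0.613)·m_A, so m_A = 1304/0.6633 = 1965.9 kg/s.
Product S5 = 0.613×1965.9 = 1205.1 kg/s.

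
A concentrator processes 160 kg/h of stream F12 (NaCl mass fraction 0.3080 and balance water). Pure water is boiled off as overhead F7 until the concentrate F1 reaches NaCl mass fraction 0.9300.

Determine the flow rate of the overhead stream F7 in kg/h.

107 kg/h

NaCl is conserved: 160×0.308 = 49.28 kg/h all reports to the concentrate.
Concentrate = 49.28/(target fraction) = 52.989 kg/h.
Overhead = 160 − 52.989 = 107.01 kg/h.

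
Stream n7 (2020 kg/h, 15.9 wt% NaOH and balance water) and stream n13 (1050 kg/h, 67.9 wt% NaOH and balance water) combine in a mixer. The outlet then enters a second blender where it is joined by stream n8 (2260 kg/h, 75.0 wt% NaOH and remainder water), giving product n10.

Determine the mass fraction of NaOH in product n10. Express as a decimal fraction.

0.512

Overall, product flow = 5330 kg/h.
NaOH in = 2020×0.159 + 1050×0.679 + 2260×0.750 = 2729.1 kg/h.
NaOH fraction in n10 = 0.512.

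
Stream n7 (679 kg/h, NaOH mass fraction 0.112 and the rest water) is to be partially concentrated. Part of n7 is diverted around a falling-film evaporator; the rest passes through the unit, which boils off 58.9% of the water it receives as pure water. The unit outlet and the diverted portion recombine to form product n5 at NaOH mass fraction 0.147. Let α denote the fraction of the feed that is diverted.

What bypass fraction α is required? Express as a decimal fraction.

0.545

All 679×0.112 = 76.048 kg/h of NaOH reaches n5, so n5 = 76.048/0.147 = 517.33 kg/h and vapour = 161.67 kg/h.
The evaporator receives (1−α)·679 of feed at 0.888 water and removes 0.589 of that water:
0.589×0.888×(1−α)×679 = 161.67
(1−α) = 161.67/355.14 = 0.4552;  α = 0.5448.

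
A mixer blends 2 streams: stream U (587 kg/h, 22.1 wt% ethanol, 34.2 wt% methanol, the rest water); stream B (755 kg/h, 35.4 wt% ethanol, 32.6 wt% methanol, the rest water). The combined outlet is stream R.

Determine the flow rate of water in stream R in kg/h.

water out = water in = 587×0.437 + 755×0.320 = 498.12 kg/h.

498.1 kg/h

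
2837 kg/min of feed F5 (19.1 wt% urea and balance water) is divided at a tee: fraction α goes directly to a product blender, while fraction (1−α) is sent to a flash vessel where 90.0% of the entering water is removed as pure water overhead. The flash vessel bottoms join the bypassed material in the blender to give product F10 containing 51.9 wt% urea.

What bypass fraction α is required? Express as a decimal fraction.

All 2837×0.191 = 541.87 kg/min of urea reaches F10, so F10 = 541.87/0.519 = 1044.1 kg/min and vapour = 1792.9 kg/min.
The evaporator receives (1−α)·2837 of feed at 0.809 water and removes 0.900 of that water:
0.900×0.809×(1−α)×2837 = 1792.9
(1−α) = 1792.9/2065.6 = 0.8680;  α = 0.1320.

0.132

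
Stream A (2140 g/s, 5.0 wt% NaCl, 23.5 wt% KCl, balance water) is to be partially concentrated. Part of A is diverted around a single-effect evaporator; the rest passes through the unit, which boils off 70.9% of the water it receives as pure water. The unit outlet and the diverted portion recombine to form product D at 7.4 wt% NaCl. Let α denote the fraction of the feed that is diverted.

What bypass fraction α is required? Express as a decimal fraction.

0.360

All 2140×0.050 = 107 g/s of NaCl reaches D, so D = 107/0.074 = 1445.9 g/s and vapour = 694.05 g/s.
The evaporator receives (1−α)·2140 of feed at 0.715 water and removes 0.709 of that water:
0.709×0.715×(1−α)×2140 = 694.05
(1−α) = 694.05/1084.8 = 0.6398;  α = 0.3602.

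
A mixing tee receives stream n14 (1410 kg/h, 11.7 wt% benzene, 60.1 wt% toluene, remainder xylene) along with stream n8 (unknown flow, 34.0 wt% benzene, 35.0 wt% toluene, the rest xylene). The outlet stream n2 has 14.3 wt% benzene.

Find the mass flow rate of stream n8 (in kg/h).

Let n8 be the unknown flow. Total out = 1410 + n8.
benzene balance: 164.97 + 0.340·n8 = 0.143·(1410 + n8)
(0.340 − 0.143)·n8 = 0.143×1410 − 164.97 = 36.66
n8 = 36.66 / 0.197 = 186.09 kg/h

186.1 kg/h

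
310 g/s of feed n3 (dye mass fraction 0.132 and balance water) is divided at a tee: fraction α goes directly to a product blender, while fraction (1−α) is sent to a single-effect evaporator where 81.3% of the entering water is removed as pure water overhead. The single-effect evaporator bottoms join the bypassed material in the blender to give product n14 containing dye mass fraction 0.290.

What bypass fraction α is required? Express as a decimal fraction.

All 310×0.132 = 40.92 g/s of dye reaches n14, so n14 = 40.92/0.290 = 141.1 g/s and vapour = 168.9 g/s.
The evaporator receives (1−α)·310 of feed at 0.868 water and removes 0.813 of that water:
0.813×0.868×(1−α)×310 = 168.9
(1−α) = 168.9/218.76 = 0.7721;  α = 0.2279.

0.228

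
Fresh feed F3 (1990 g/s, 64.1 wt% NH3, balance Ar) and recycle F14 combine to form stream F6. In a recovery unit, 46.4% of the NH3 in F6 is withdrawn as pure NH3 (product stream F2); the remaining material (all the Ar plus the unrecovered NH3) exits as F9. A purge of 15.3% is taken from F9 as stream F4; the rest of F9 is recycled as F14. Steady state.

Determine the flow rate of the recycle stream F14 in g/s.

Ar enters only via F3 and leaves only via the purge: 1990×0.359 = 0.153×(Ar in F9), and the recovery unit passes all Ar, so Ar in F6 = Ar in F9 = 4669.3 g/s.
NH3 in F6: m_A = 1990×0.641 + (1−0.153)·(1−0.464)·m_A, so m_A = 1275.6/0.5460 = 2336.2 g/s.
F9 = (1−0.464)×2336.2 + 4669.3 = 5921.6 g/s.
Recycle F14 = (1−0.153)×5921.6 = 5015.6 g/s.

5016 g/s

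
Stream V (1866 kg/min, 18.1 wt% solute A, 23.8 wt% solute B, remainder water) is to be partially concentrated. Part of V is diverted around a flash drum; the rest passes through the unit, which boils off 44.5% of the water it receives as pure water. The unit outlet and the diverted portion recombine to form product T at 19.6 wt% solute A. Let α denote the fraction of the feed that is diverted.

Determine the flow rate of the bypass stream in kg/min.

1314 kg/min

All 1866×0.181 = 337.75 kg/min of solute A reaches T, so T = 337.75/0.196 = 1723.2 kg/min and vapour = 142.81 kg/min.
The evaporator receives (1−α)·1866 of feed at 0.581 water and removes 0.445 of that water:
0.445×0.581×(1−α)×1866 = 142.81
(1−α) = 142.81/482.44 = 0.2960;  α = 0.7040.
Bypass flow = 0.7040×1866 = 1313.7 kg/min.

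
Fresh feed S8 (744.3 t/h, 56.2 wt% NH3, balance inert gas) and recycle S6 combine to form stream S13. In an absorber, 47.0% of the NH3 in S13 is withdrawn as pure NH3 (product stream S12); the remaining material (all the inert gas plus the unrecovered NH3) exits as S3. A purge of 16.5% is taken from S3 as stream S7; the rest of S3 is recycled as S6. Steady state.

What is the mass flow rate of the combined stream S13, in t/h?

inert gas enters only via S8 and leaves only via the purge: 744.3×0.438 = 0.165×(inert gas in S3), and the absorber passes all inert gas, so inert gas in S13 = inert gas in S3 = 1975.8 t/h.
NH3 in S13: m_A = 744.3×0.562 + (1−0.165)·(1−0.470)·m_A, so m_A = 418.3/0.5575 = 750.38 t/h.
S13 = 750.38 + 1975.8 = 2726.2 t/h.

2726 t/h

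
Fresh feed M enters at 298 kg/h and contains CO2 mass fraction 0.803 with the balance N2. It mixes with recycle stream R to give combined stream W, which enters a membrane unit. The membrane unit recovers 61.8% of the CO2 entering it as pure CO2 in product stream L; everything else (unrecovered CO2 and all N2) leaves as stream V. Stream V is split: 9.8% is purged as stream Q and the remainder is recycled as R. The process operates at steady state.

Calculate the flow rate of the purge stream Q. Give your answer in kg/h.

N2 enters only via M and leaves only via the purge: 298×0.197 = 0.098×(N2 in V), and the membrane unit passes all N2, so N2 in W = N2 in V = 599.04 kg/h.
CO2 in W: m_A = 298×0.803 + (1−0.098)·(1−0.618)·m_A, so m_A = 239.29/0.6554 = 365.09 kg/h.
V = (1−0.618)×365.09 + 599.04 = 738.51 kg/h.
Purge Q = 0.098×738.51 = 72.374 kg/h.

72.37 kg/h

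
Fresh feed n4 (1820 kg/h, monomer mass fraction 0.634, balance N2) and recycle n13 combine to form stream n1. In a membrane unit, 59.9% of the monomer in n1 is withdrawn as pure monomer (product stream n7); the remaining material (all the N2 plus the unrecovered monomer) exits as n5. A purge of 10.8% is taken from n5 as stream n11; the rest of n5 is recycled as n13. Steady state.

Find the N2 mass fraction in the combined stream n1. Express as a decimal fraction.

0.774

N2 enters only via n4 and leaves only via the purge: 1820×0.366 = 0.108×(N2 in n5), and the membrane unit passes all N2, so N2 in n1 = N2 in n5 = 6167.8 kg/h.
monomer in n1: m_A = 1820×0.634 + (1−0.108)·(1−0.599)·m_A, so m_A = 1153.9/0.6423 = 1796.5 kg/h.
n1 = 1796.5 + 6167.8 = 7964.2 kg/h.
N2 fraction in n1 = 6167.8/7964.2 = 0.774.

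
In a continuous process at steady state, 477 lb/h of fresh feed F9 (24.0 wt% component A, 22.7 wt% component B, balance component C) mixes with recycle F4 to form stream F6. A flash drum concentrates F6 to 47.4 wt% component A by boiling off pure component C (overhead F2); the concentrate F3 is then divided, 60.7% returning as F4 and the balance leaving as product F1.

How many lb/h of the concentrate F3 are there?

Overall component A balance (none leaves overhead): component A in fresh feed = component A in product, i.e. 477×0.240 = (1−0.607)·F3·0.474.
F3 = 114.48/(0.474×0.393) = 614.55 lb/h.

614.6 lb/h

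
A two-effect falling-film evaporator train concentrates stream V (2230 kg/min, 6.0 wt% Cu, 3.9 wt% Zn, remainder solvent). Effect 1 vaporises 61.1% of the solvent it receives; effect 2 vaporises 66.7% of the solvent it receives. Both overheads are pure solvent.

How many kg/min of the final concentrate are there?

481 kg/min

solvent in feed = 2230×0.901 = 2009.2 kg/min.
After stage 1: solvent left = (1−0.611)×2009.2 = 781.59; stream total = 1002.4 kg/min.
After stage 2: solvent left = (1−0.667)×781.59 = 260.27; final concentrate = 481.04 kg/min.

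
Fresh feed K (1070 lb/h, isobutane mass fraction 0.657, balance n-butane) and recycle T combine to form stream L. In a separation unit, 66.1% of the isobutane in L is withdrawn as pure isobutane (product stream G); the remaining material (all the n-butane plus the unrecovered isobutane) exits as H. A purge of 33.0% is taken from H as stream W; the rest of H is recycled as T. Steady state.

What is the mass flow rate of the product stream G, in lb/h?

601.2 lb/h

isobutane in L: m_A = 1070×0.657 + (1−0.330)·(1−0.661)·m_A, so m_A = 702.99/0.7729 = 909.58 lb/h.
Product G = 0.661×909.58 = 601.23 lb/h.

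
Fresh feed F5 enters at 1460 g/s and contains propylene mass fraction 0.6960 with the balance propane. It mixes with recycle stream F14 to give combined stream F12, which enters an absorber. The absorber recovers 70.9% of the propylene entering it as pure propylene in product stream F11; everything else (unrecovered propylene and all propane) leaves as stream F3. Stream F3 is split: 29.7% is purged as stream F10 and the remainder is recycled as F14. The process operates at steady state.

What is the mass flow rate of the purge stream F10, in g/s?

propane enters only via F5 and leaves only via the purge: 1460×0.304 = 0.297×(propane in F3), and the absorber passes all propane, so propane in F12 = propane in F3 = 1494.4 g/s.
propylene in F12: m_A = 1460×0.696 + (1−0.297)·(1−0.709)·m_A, so m_A = 1016.2/0.7954 = 1277.5 g/s.
F3 = (1−0.709)×1277.5 + 1494.4 = 1866.2 g/s.
Purge F10 = 0.297×1866.2 = 554.25 g/s.

554.3 g/s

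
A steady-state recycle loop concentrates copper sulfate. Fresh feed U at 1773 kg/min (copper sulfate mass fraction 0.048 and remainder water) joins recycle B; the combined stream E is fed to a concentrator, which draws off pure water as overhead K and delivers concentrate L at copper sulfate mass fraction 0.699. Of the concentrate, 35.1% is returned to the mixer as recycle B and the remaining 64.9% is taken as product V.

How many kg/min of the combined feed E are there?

Overall copper sulfate balance (none leaves overhead): copper sulfate in fresh feed = copper sulfate in product, i.e. 1773×0.048 = (1−0.351)·L·0.699.
L = 85.104/(0.699×0.649) = 187.6 kg/min.
Recycle B = 0.351×187.6 = 65.847 kg/min.
Combined feed E = 1773 + 65.847 = 1838.8 kg/min.

1839 kg/min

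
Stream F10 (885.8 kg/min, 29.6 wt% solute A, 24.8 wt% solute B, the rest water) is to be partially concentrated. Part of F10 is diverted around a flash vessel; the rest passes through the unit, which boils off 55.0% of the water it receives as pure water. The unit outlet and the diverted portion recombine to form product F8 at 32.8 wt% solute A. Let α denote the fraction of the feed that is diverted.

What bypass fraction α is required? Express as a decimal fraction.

All 885.8×0.296 = 262.2 kg/min of solute A reaches F8, so F8 = 262.2/0.328 = 799.38 kg/min and vapour = 86.42 kg/min.
The evaporator receives (1−α)·885.8 of feed at 0.456 water and removes 0.550 of that water:
0.550×0.456×(1−α)×885.8 = 86.42
(1−α) = 86.42/222.16 = 0.3890;  α = 0.6110.

0.611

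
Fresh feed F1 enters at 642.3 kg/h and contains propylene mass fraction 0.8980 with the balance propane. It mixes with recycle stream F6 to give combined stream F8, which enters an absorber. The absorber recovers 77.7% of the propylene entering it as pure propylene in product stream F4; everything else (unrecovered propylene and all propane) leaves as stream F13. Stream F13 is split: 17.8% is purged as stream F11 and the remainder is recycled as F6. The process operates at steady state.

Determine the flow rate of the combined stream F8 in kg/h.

1074 kg/h

propane enters only via F1 and leaves only via the purge: 642.3×0.102 = 0.178×(propane in F13), and the absorber passes all propane, so propane in F8 = propane in F13 = 368.06 kg/h.
propylene in F8: m_A = 642.3×0.898 + (1−0.178)·(1−0.777)·m_A, so m_A = 576.79/0.8167 = 706.24 kg/h.
F8 = 706.24 + 368.06 = 1074.3 kg/h.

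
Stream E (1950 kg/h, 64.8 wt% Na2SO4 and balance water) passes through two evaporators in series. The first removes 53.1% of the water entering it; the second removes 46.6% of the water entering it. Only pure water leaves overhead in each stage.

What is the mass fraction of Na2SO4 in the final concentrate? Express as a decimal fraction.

water in feed = 1950×0.352 = 686.4 kg/h.
After stage 1: water left = (1−0.531)×686.4 = 321.92; stream total = 1585.5 kg/h.
After stage 2: water left = (1−0.466)×321.92 = 171.91; final concentrate = 1435.5 kg/h.
Na2SO4 fraction = 1263.6/1435.5 = 0.880.

0.880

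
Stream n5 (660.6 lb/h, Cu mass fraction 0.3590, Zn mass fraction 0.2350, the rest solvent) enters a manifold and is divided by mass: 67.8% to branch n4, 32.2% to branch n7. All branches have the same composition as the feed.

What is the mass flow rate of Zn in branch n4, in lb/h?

Branch n4 total = 0.678×660.6 = 447.89 lb/h.
Zn in n4 = 0.235×447.89 = 105.25 lb/h.

105.3 lb/h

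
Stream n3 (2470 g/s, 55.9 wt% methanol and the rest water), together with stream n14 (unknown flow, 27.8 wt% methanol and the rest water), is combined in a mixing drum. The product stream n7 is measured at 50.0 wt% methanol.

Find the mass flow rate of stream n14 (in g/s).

656.4 g/s

Let n14 be the unknown flow. Total out = 2470 + n14.
methanol balance: 1380.7 + 0.278·n14 = 0.500·(2470 + n14)
(0.278 − 0.500)·n14 = 0.500×2470 − 1380.7 = -145.73
n14 = -145.73 / -0.222 = 656.44 g/s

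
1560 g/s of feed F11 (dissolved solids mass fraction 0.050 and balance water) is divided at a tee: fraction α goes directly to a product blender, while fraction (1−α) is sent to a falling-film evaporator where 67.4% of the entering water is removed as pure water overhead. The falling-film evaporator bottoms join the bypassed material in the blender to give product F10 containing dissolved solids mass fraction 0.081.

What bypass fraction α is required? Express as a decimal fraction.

0.402

All 1560×0.050 = 78 g/s of dissolved solids reaches F10, so F10 = 78/0.081 = 962.96 g/s and vapour = 597.04 g/s.
The evaporator receives (1−α)·1560 of feed at 0.950 water and removes 0.674 of that water:
0.674×0.950×(1−α)×1560 = 597.04
(1−α) = 597.04/998.87 = 0.5977;  α = 0.4023.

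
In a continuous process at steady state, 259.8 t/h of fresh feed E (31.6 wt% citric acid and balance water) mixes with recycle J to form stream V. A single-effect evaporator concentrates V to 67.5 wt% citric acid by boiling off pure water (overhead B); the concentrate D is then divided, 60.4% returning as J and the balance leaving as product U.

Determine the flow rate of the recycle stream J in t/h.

185.5 t/h

Overall citric acid balance (none leaves overhead): citric acid in fresh feed = citric acid in product, i.e. 259.8×0.316 = (1−0.604)·D·0.675.
D = 82.097/(0.675×0.396) = 307.13 t/h.
Recycle J = 0.604×307.13 = 185.51 t/h.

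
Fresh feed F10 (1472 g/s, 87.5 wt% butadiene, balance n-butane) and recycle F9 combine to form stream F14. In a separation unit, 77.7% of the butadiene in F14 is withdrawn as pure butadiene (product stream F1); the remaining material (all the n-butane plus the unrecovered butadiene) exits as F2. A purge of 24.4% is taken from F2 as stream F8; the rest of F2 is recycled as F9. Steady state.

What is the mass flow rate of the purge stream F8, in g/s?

268.3 g/s

n-butane enters only via F10 and leaves only via the purge: 1472×0.125 = 0.244×(n-butane in F2), and the separation unit passes all n-butane, so n-butane in F14 = n-butane in F2 = 754.1 g/s.
butadiene in F14: m_A = 1472×0.875 + (1−0.244)·(1−0.777)·m_A, so m_A = 1288/0.8314 = 1549.2 g/s.
F2 = (1−0.777)×1549.2 + 754.1 = 1099.6 g/s.
Purge F8 = 0.244×1099.6 = 268.29 g/s.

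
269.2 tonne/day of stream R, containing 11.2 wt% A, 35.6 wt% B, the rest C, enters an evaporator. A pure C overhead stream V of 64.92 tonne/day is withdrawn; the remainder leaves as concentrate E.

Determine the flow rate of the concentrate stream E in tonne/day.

Concentrate = 269.2 − 64.92 = 204.28 tonne/day.

204.3 tonne/day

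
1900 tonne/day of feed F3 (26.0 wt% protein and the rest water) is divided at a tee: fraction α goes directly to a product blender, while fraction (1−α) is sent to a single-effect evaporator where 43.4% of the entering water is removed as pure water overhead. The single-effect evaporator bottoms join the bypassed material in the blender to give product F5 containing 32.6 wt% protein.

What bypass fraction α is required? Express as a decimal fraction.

0.370

All 1900×0.260 = 494 tonne/day of protein reaches F5, so F5 = 494/0.326 = 1515.3 tonne/day and vapour = 384.66 tonne/day.
The evaporator receives (1−α)·1900 of feed at 0.740 water and removes 0.434 of that water:
0.434×0.740×(1−α)×1900 = 384.66
(1−α) = 384.66/610.2 = 0.6304;  α = 0.3696.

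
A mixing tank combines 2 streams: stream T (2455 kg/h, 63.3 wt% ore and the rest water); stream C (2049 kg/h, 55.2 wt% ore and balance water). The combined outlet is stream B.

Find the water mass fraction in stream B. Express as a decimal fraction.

0.404

Total flow out = 2455 + 2049 = 4504 kg/h.
water in = 2455×0.367 + 2049×0.448 = 1818.9 kg/h.
water mass fraction in B = 1818.9/4504 = 0.404.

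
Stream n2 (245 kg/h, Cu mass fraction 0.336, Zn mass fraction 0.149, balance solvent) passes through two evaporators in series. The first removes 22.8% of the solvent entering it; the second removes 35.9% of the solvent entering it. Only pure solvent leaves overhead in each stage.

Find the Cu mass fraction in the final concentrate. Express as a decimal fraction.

0.454

solvent in feed = 245×0.515 = 126.17 kg/h.
After stage 1: solvent left = (1−0.228)×126.17 = 97.407; stream total = 216.23 kg/h.
After stage 2: solvent left = (1−0.359)×97.407 = 62.438; final concentrate = 181.26 kg/h.
Cu fraction = 82.32/181.26 = 0.454.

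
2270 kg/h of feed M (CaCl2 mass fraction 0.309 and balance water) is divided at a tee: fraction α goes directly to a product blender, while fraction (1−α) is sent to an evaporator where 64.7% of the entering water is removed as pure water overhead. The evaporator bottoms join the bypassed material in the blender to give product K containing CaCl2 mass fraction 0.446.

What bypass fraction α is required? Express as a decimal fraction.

All 2270×0.309 = 701.43 kg/h of CaCl2 reaches K, so K = 701.43/0.446 = 1572.7 kg/h and vapour = 697.29 kg/h.
The evaporator receives (1−α)·2270 of feed at 0.691 water and removes 0.647 of that water:
0.647×0.691×(1−α)×2270 = 697.29
(1−α) = 697.29/1014.9 = 0.6871;  α = 0.3129.

0.313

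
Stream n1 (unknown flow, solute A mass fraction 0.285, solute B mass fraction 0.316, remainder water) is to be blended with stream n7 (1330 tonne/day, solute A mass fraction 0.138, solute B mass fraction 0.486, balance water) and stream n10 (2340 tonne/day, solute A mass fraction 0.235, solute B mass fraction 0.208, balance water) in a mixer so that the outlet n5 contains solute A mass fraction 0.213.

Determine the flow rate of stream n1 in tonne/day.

Let n1 be the unknown flow. Total out = 3670 + n1.
solute A balance: 733.44 + 0.285·n1 = 0.213·(3670 + n1)
(0.285 − 0.213)·n1 = 0.213×3670 − 733.44 = 48.27
n1 = 48.27 / 0.072 = 670.42 tonne/day

670.4 tonne/day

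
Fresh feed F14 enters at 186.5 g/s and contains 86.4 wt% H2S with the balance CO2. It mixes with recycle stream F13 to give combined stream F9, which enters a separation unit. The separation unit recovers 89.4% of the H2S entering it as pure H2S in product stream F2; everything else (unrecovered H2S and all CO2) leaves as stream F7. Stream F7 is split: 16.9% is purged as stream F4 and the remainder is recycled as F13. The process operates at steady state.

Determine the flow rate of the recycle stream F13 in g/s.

140.3 g/s

CO2 enters only via F14 and leaves only via the purge: 186.5×0.136 = 0.169×(CO2 in F7), and the separation unit passes all CO2, so CO2 in F9 = CO2 in F7 = 150.08 g/s.
H2S in F9: m_A = 186.5×0.864 + (1−0.169)·(1−0.894)·m_A, so m_A = 161.14/0.9119 = 176.7 g/s.
F7 = (1−0.894)×176.7 + 150.08 = 168.81 g/s.
Recycle F13 = (1−0.169)×168.81 = 140.28 g/s.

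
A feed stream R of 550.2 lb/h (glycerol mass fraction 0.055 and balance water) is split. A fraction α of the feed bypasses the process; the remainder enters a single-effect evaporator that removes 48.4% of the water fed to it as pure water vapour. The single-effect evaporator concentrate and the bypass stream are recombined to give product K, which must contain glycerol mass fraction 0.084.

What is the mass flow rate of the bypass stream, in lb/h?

134.9 lb/h

All 550.2×0.055 = 30.261 lb/h of glycerol reaches K, so K = 30.261/0.084 = 360.25 lb/h and vapour = 189.95 lb/h.
The evaporator receives (1−α)·550.2 of feed at 0.945 water and removes 0.484 of that water:
0.484×0.945×(1−α)×550.2 = 189.95
(1−α) = 189.95/251.65 = 0.7548;  α = 0.2452.
Bypass flow = 0.2452×550.2 = 134.9 lb/h.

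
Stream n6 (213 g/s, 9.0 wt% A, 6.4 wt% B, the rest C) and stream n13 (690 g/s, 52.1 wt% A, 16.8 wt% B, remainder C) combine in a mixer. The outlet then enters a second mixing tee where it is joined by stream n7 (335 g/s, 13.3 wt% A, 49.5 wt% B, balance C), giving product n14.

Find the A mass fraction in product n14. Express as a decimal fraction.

0.342

Overall, product flow = 1238 g/s.
A in = 213×0.090 + 690×0.521 + 335×0.133 = 423.22 g/s.
A fraction in n14 = 0.342.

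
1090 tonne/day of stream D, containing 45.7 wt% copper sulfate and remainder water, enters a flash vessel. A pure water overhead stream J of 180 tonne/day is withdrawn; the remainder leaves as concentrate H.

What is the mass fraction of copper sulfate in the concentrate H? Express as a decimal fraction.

copper sulfate is not removed: 1090×0.457 = 498.13 tonne/day of copper sulfate enters H.
Concentrate = 1090 − 180 = 910 tonne/day.
Mass fraction = 498.13/910 = 0.547.

0.547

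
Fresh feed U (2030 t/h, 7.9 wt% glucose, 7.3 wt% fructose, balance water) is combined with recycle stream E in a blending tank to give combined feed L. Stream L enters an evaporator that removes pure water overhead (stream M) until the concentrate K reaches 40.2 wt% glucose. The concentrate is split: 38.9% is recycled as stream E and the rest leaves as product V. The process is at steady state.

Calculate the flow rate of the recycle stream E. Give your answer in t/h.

254 t/h

Overall glucose balance (none leaves overhead): glucose in fresh feed = glucose in product, i.e. 2030×0.079 = (1−0.389)·K·0.402.
K = 160.37/(0.402×0.611) = 652.91 t/h.
Recycle E = 0.389×652.91 = 253.98 t/h.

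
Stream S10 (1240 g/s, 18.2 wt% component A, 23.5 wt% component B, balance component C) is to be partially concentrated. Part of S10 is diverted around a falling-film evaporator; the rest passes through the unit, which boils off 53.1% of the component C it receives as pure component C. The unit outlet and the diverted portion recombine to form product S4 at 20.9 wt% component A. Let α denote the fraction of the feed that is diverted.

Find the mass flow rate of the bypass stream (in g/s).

722.5 g/s

All 1240×0.182 = 225.68 g/s of component A reaches S4, so S4 = 225.68/0.209 = 1079.8 g/s and vapour = 160.19 g/s.
The evaporator receives (1−α)·1240 of feed at 0.583 component C and removes 0.531 of that component C:
0.531×0.583×(1−α)×1240 = 160.19
(1−α) = 160.19/383.87 = 0.4173;  α = 0.5827.
Bypass flow = 0.5827×1240 = 722.54 g/s.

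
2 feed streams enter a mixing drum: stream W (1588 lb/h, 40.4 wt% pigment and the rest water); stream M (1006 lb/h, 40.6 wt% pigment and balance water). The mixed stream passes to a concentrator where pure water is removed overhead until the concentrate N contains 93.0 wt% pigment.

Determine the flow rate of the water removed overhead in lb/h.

1465 lb/h

pigment entering = 1588×0.404 + 1006×0.406 = 1050 lb/h.
All pigment reports to N, so N = 1050/0.930 = 1129 lb/h.
Total feed = 2594 lb/h; overhead = 2594 − 1129 = 1465 lb/h.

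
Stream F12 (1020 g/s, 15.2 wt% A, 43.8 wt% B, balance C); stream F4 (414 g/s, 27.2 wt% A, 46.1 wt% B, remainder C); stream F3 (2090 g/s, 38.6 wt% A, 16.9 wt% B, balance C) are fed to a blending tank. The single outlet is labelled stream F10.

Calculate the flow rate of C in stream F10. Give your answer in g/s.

C out = C in = 1020×0.410 + 414×0.267 + 2090×0.445 = 1458.8 g/s.

1459 g/s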